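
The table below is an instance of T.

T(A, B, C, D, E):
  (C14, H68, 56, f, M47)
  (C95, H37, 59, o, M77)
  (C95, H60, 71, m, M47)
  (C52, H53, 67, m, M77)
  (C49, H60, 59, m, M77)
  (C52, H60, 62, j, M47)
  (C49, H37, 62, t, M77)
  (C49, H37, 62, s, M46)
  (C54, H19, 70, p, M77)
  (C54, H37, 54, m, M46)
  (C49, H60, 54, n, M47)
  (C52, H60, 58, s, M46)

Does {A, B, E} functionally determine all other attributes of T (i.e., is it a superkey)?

All 12 rows have distinct {A, B, E} values, so {A, B, E} → (all attributes) holds and {A, B, E} is a superkey.

Yes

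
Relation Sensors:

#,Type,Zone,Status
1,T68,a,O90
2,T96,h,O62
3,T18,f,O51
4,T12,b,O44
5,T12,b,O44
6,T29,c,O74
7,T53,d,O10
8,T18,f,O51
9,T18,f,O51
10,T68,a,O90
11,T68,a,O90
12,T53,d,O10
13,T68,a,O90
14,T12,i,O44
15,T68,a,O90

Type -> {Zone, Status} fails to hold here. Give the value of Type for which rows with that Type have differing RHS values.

T12

Type=T68: rows 1, 10, 11, 13, 15 → {Zone,Status} = (a, O90), (a, O90), (a, O90), (a, O90), (a, O90) ✓
Type=T96: row 2 → {Zone,Status} = (h, O62) ✓
Type=T18: rows 3, 8, 9 → {Zone,Status} = (f, O51), (f, O51), (f, O51) ✓
Type=T12: rows 4, 5, 14 → {Zone,Status} takes values {(b, O44), (i, O44)} — violation
Type=T29: row 6 → {Zone,Status} = (c, O74) ✓
Type=T53: rows 7, 12 → {Zone,Status} = (d, O10), (d, O10) ✓
The only Type value with inconsistent RHS is Type=T12.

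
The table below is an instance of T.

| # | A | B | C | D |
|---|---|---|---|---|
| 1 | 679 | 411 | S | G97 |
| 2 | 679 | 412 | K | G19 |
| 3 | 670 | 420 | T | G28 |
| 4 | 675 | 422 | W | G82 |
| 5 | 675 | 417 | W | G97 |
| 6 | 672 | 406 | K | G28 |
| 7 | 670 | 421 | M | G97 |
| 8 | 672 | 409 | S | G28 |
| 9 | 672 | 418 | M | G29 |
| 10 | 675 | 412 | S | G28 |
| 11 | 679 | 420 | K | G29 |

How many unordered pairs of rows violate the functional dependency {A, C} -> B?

2

(A=679, C=K): violating pairs (2,11) — 1 pair.
(A=675, C=W): violating pairs (4,5) — 1 pair.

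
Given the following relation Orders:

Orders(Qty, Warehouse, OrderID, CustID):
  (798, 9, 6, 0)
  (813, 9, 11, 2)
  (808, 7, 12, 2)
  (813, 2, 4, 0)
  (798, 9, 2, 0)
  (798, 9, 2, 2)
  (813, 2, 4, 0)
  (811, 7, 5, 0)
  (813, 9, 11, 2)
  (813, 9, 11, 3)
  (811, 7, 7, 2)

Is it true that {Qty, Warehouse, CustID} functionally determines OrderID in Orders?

(Qty=798, Warehouse=9, CustID=0): 2 rows → OrderID takes values {6, 2} — violation
(Qty=813, Warehouse=9, CustID=2): 2 rows → OrderID = 11, 11 ✓
(Qty=808, Warehouse=7, CustID=2): 1 row → OrderID = 12 ✓
(Qty=813, Warehouse=2, CustID=0): 2 rows → OrderID = 4, 4 ✓
(Qty=798, Warehouse=9, CustID=2): 1 row → OrderID = 2 ✓
(Qty=811, Warehouse=7, CustID=0): 1 row → OrderID = 5 ✓
(Qty=813, Warehouse=9, CustID=3): 1 row → OrderID = 11 ✓
(Qty=811, Warehouse=7, CustID=2): 1 row → OrderID = 7 ✓
Two rows agree on {Qty, Warehouse, CustID} but differ on OrderID, so {Qty, Warehouse, CustID} → OrderID does not hold.

No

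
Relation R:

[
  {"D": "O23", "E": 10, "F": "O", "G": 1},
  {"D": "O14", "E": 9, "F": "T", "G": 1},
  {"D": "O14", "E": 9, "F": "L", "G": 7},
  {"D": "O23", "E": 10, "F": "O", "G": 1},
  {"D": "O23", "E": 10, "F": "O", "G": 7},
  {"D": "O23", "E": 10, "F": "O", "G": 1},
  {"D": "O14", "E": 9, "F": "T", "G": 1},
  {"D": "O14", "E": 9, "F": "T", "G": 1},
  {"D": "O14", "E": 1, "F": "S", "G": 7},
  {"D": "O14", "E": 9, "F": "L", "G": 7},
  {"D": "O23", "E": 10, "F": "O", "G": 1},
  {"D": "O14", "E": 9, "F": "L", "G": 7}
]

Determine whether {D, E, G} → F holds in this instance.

Yes

(D=O23, E=10, G=1): 4 rows → F = O, O, O, O ✓
(D=O14, E=9, G=1): 3 rows → F = T, T, T ✓
(D=O14, E=9, G=7): 3 rows → F = L, L, L ✓
(D=O23, E=10, G=7): 1 row → F = O ✓
(D=O14, E=1, G=7): 1 row → F = S ✓
Every {D, E, G} value is associated with a single F value, so {D, E, G} → F holds.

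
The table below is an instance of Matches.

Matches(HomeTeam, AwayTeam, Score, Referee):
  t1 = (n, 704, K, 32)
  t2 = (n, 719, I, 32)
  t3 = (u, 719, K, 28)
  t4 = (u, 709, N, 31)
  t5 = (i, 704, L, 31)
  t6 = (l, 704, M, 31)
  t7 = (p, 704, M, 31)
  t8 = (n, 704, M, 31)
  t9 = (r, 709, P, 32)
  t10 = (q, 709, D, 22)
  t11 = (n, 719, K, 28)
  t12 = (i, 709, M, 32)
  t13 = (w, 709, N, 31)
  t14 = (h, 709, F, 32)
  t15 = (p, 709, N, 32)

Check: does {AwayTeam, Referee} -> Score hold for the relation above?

No

(AwayTeam=704, Referee=32): row 1 → Score = K ✓
(AwayTeam=719, Referee=32): row 2 → Score = I ✓
(AwayTeam=719, Referee=28): rows 3, 11 → Score = K, K ✓
(AwayTeam=709, Referee=31): rows 4, 13 → Score = N, N ✓
(AwayTeam=704, Referee=31): rows 5, 6, 7, 8 → Score takes values {L, M} — violation
(AwayTeam=709, Referee=32): rows 9, 12, 14, 15 → Score takes values {P, M, F, N} — violation
(AwayTeam=709, Referee=22): row 10 → Score = D ✓
Two rows agree on {AwayTeam, Referee} but differ on Score, so {AwayTeam, Referee} -> Score does not hold.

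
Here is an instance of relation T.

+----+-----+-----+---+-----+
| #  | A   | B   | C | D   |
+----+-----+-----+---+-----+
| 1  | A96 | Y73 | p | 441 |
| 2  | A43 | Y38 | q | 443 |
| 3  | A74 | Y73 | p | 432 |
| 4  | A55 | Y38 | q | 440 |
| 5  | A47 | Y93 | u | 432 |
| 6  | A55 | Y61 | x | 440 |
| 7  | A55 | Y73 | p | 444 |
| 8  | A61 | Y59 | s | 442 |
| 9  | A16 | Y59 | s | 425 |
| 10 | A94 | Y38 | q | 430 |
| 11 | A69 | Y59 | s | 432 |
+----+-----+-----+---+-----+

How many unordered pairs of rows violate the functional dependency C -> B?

0

C=p: all 3 rows agree on B — 0 pairs.
C=q: all 3 rows agree on B — 0 pairs.
C=s: all 3 rows agree on B — 0 pairs.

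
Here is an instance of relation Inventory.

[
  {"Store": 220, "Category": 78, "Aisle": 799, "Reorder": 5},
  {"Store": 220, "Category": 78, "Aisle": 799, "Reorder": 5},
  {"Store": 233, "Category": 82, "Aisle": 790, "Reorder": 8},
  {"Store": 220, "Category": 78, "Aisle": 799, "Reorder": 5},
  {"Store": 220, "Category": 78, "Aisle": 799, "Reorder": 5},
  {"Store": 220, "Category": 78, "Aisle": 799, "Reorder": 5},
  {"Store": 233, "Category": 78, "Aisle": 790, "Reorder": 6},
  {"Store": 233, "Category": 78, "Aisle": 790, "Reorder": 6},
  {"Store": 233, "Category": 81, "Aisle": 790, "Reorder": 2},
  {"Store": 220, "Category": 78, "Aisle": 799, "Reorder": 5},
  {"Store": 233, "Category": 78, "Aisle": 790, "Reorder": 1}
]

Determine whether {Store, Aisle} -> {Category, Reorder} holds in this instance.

(Store=220, Aisle=799): 6 rows → {Category,Reorder} = (78, 5), (78, 5), (78, 5), (78, 5), (78, 5), (78, 5) ✓
(Store=233, Aisle=790): 5 rows → {Category,Reorder} takes values {(82, 8), (78, 6), (81, 2), (78, 1)} — violation
Two rows agree on {Store, Aisle} but differ on {Category, Reorder}, so {Store, Aisle} -> {Category, Reorder} does not hold.

No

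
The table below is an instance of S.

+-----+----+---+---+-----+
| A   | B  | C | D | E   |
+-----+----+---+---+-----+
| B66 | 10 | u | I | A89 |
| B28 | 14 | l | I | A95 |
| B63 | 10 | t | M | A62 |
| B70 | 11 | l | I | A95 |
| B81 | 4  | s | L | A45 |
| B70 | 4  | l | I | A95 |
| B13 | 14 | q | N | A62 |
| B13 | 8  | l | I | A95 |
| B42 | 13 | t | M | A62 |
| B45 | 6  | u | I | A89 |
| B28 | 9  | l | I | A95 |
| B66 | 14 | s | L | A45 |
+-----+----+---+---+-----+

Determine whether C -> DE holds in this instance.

Yes

C=u: 2 rows → {D,E} = (I, A89), (I, A89) ✓
C=l: 5 rows → {D,E} = (I, A95), (I, A95), (I, A95), (I, A95), (I, A95) ✓
C=t: 2 rows → {D,E} = (M, A62), (M, A62) ✓
C=s: 2 rows → {D,E} = (L, A45), (L, A45) ✓
C=q: 1 row → {D,E} = (N, A62) ✓
Every C value is associated with a single DE value, so C -> DE holds.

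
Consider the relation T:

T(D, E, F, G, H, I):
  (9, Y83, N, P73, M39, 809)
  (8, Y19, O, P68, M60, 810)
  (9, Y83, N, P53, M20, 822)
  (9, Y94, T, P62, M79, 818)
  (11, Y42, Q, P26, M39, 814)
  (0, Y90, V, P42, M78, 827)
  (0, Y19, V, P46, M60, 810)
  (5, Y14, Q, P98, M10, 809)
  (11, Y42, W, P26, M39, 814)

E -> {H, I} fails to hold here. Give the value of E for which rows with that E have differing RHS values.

E=Y83: 2 rows → {H,I} takes values {(M39, 809), (M20, 822)} — violation
E=Y19: 2 rows → {H,I} = (M60, 810), (M60, 810) ✓
E=Y94: 1 row → {H,I} = (M79, 818) ✓
E=Y42: 2 rows → {H,I} = (M39, 814), (M39, 814) ✓
E=Y90: 1 row → {H,I} = (M78, 827) ✓
E=Y14: 1 row → {H,I} = (M10, 809) ✓
The only E value with inconsistent RHS is E=Y83.

Y83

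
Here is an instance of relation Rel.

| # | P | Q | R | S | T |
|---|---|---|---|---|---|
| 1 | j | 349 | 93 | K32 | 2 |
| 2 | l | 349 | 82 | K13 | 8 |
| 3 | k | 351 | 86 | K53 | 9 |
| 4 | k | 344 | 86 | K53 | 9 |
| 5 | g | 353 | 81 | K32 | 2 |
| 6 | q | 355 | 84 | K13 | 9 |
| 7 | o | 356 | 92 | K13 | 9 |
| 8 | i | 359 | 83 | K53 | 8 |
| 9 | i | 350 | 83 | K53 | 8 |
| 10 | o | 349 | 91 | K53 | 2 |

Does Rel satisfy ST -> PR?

No

(S=K32, T=2): rows 1, 5 → {P,R} takes values {(j, 93), (g, 81)} — violation
(S=K13, T=8): row 2 → {P,R} = (l, 82) ✓
(S=K53, T=9): rows 3, 4 → {P,R} = (k, 86), (k, 86) ✓
(S=K13, T=9): rows 6, 7 → {P,R} takes values {(q, 84), (o, 92)} — violation
(S=K53, T=8): rows 8, 9 → {P,R} = (i, 83), (i, 83) ✓
(S=K53, T=2): row 10 → {P,R} = (o, 91) ✓
Two rows agree on ST but differ on PR, so ST -> PR does not hold.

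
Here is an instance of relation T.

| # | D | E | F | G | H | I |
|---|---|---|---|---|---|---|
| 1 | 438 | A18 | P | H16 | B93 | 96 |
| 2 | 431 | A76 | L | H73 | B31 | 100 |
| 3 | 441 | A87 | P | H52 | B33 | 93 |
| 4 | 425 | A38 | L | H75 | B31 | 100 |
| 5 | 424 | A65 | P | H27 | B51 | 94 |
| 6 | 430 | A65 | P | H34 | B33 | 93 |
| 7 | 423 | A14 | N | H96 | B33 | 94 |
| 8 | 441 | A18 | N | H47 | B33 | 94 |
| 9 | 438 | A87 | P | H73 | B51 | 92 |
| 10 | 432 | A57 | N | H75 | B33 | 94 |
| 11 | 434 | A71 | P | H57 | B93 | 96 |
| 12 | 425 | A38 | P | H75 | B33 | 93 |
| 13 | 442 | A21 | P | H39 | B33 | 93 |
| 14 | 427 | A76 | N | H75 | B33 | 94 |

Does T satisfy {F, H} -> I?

No

(F=P, H=B93): rows 1, 11 → I = 96, 96 ✓
(F=L, H=B31): rows 2, 4 → I = 100, 100 ✓
(F=P, H=B33): rows 3, 6, 12, 13 → I = 93, 93, 93, 93 ✓
(F=P, H=B51): rows 5, 9 → I takes values {94, 92} — violation
(F=N, H=B33): rows 7, 8, 10, 14 → I = 94, 94, 94, 94 ✓
Two rows agree on {F, H} but differ on I, so {F, H} -> I does not hold.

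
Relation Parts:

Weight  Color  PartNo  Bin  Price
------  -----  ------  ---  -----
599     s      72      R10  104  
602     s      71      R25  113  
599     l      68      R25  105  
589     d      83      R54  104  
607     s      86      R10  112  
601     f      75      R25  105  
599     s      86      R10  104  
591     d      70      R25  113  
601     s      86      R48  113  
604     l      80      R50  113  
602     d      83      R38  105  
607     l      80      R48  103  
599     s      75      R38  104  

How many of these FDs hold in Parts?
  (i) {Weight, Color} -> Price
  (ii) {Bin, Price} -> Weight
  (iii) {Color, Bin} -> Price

1

(i) {Weight, Color} -> Price: every LHS value maps to a single RHS value — holds.
(ii) {Bin, Price} -> Weight: (Bin=R25, Price=113): 2 rows → Weight takes values {602, 591} — violation; (Bin=R25, Price=105): 2 rows → Weight takes values {599, 601} — violation — fails.
(iii) {Color, Bin} -> Price: (Color=s, Bin=R10): 3 rows → Price takes values {104, 112} — violation — fails.
1 of the 3 dependencies holds.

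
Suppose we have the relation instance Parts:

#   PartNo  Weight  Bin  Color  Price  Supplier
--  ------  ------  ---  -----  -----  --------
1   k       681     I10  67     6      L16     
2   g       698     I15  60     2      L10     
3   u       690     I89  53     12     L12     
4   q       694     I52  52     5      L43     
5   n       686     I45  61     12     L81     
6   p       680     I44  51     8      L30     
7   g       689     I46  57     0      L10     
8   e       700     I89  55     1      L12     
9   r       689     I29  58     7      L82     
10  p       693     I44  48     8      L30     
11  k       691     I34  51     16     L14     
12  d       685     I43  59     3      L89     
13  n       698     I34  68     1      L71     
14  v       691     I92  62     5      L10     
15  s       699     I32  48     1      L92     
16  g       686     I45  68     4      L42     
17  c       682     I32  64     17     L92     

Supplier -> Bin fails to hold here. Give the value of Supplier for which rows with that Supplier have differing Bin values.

L10

Supplier=L16: row 1 → Bin = I10 ✓
Supplier=L10: rows 2, 7, 14 → Bin takes values {I15, I46, I92} — violation
Supplier=L12: rows 3, 8 → Bin = I89, I89 ✓
Supplier=L43: row 4 → Bin = I52 ✓
Supplier=L81: row 5 → Bin = I45 ✓
Supplier=L30: rows 6, 10 → Bin = I44, I44 ✓
Supplier=L82: row 9 → Bin = I29 ✓
Supplier=L14: row 11 → Bin = I34 ✓
Supplier=L89: row 12 → Bin = I43 ✓
Supplier=L71: row 13 → Bin = I34 ✓
Supplier=L92: rows 15, 17 → Bin = I32, I32 ✓
Supplier=L42: row 16 → Bin = I45 ✓
The only Supplier value with inconsistent Bin is Supplier=L10.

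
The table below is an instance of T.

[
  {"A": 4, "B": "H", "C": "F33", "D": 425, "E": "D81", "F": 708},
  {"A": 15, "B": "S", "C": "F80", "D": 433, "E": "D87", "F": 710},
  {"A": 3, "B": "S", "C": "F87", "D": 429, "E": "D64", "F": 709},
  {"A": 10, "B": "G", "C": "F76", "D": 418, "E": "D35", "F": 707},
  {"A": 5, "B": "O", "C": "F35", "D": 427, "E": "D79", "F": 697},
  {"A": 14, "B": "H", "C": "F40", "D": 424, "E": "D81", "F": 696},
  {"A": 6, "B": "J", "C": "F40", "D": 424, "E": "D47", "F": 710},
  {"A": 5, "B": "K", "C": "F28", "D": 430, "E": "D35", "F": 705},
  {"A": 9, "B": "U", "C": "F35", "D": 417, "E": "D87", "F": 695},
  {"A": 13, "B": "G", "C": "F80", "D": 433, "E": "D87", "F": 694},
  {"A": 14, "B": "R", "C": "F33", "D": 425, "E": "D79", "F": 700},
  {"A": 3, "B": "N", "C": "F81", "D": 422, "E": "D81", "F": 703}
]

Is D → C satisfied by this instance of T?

Yes

D=425: 2 rows → C = F33, F33 ✓
D=433: 2 rows → C = F80, F80 ✓
D=429: 1 row → C = F87 ✓
D=418: 1 row → C = F76 ✓
D=427: 1 row → C = F35 ✓
D=424: 2 rows → C = F40, F40 ✓
D=430: 1 row → C = F28 ✓
D=417: 1 row → C = F35 ✓
D=422: 1 row → C = F81 ✓
Every D value is associated with a single C value, so D → C holds.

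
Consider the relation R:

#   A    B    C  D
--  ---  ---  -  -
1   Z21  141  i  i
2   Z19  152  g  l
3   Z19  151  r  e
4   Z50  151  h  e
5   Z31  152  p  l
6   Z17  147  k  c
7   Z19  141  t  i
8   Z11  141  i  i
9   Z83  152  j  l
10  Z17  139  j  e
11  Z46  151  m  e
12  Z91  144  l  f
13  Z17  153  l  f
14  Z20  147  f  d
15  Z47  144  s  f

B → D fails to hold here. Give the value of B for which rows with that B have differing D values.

147

B=141: rows 1, 7, 8 → D = i, i, i ✓
B=152: rows 2, 5, 9 → D = l, l, l ✓
B=151: rows 3, 4, 11 → D = e, e, e ✓
B=147: rows 6, 14 → D takes values {c, d} — violation
B=139: row 10 → D = e ✓
B=144: rows 12, 15 → D = f, f ✓
B=153: row 13 → D = f ✓
The only B value with inconsistent D is B=147.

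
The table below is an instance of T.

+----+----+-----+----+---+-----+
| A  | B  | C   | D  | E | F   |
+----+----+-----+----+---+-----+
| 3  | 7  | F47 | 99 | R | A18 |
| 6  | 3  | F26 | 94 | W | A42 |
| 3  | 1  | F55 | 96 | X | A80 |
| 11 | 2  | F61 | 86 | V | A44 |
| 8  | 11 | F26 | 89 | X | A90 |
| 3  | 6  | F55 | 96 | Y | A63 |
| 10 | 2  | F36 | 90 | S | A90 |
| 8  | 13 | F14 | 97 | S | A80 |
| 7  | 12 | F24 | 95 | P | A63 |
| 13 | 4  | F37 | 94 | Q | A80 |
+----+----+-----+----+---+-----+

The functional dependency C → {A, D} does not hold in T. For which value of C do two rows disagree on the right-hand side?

C=F47: 1 row → {A,D} = (3, 99) ✓
C=F26: 2 rows → {A,D} takes values {(6, 94), (8, 89)} — violation
C=F55: 2 rows → {A,D} = (3, 96), (3, 96) ✓
C=F61: 1 row → {A,D} = (11, 86) ✓
C=F36: 1 row → {A,D} = (10, 90) ✓
C=F14: 1 row → {A,D} = (8, 97) ✓
C=F24: 1 row → {A,D} = (7, 95) ✓
C=F37: 1 row → {A,D} = (13, 94) ✓
The only C value with inconsistent RHS is C=F26.

F26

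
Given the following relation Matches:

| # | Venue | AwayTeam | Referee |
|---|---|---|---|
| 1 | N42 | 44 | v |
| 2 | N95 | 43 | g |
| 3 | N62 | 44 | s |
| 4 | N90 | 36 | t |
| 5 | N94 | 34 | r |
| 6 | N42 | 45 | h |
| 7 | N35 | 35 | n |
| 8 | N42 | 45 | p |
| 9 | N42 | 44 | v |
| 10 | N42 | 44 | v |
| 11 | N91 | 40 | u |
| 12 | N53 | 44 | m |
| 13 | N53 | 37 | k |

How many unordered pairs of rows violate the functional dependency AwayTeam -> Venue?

7

AwayTeam=44: violating pairs (1,3), (1,12), (3,9), (3,10), (3,12), (9,12), (10,12) — 7 pairs.
AwayTeam=45: all 2 rows agree on Venue — 0 pairs.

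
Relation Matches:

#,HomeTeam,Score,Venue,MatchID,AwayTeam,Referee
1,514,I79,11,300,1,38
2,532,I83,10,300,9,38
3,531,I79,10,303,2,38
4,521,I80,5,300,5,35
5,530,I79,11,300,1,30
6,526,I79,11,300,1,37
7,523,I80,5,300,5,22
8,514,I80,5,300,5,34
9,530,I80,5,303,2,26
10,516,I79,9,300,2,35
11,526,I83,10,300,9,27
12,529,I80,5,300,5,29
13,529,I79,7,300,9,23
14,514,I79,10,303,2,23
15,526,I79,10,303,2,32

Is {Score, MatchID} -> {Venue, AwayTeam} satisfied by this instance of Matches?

No

(Score=I79, MatchID=300): rows 1, 5, 6, 10, 13 → {Venue,AwayTeam} takes values {(11, 1), (9, 2), (7, 9)} — violation
(Score=I83, MatchID=300): rows 2, 11 → {Venue,AwayTeam} = (10, 9), (10, 9) ✓
(Score=I79, MatchID=303): rows 3, 14, 15 → {Venue,AwayTeam} = (10, 2), (10, 2), (10, 2) ✓
(Score=I80, MatchID=300): rows 4, 7, 8, 12 → {Venue,AwayTeam} = (5, 5), (5, 5), (5, 5), (5, 5) ✓
(Score=I80, MatchID=303): row 9 → {Venue,AwayTeam} = (5, 2) ✓
Two rows agree on {Score, MatchID} but differ on {Venue, AwayTeam}, so {Score, MatchID} -> {Venue, AwayTeam} does not hold.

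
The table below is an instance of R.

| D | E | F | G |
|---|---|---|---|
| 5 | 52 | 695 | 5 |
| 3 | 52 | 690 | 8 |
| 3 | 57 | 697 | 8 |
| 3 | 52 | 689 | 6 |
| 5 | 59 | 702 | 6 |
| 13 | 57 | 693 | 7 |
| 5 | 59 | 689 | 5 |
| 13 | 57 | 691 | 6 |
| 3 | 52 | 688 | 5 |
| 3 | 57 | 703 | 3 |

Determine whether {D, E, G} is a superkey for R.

Yes

All 10 rows have distinct {D, E, G} values, so {D, E, G} → (all attributes) holds and {D, E, G} is a superkey.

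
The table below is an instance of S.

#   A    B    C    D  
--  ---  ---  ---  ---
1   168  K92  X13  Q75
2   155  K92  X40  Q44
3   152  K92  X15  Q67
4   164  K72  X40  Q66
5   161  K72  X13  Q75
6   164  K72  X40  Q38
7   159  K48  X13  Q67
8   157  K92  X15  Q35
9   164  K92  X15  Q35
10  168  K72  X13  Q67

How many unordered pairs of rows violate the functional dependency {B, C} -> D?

(B=K92, C=X15): violating pairs (3,8), (3,9) — 2 pairs.
(B=K72, C=X40): violating pairs (4,6) — 1 pair.
(B=K72, C=X13): violating pairs (5,10) — 1 pair.

4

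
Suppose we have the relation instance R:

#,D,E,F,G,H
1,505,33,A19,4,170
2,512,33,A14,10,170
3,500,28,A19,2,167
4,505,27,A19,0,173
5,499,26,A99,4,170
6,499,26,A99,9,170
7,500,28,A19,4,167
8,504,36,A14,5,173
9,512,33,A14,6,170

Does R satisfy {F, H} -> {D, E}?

Yes

(F=A19, H=170): row 1 → {D,E} = (505, 33) ✓
(F=A14, H=170): rows 2, 9 → {D,E} = (512, 33), (512, 33) ✓
(F=A19, H=167): rows 3, 7 → {D,E} = (500, 28), (500, 28) ✓
(F=A19, H=173): row 4 → {D,E} = (505, 27) ✓
(F=A99, H=170): rows 5, 6 → {D,E} = (499, 26), (499, 26) ✓
(F=A14, H=173): row 8 → {D,E} = (504, 36) ✓
Every {F, H} value is associated with a single {D, E} value, so {F, H} -> {D, E} holds.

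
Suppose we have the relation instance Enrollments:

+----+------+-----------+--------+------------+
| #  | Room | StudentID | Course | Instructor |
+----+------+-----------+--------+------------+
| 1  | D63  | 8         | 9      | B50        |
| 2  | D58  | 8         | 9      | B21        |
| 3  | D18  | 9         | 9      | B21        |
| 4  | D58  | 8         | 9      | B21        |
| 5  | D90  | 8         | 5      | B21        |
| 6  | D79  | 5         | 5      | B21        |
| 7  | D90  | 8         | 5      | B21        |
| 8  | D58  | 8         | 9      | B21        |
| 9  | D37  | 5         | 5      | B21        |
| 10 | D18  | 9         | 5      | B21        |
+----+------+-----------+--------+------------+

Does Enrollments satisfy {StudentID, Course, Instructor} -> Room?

No

(StudentID=8, Course=9, Instructor=B50): row 1 → Room = D63 ✓
(StudentID=8, Course=9, Instructor=B21): rows 2, 4, 8 → Room = D58, D58, D58 ✓
(StudentID=9, Course=9, Instructor=B21): row 3 → Room = D18 ✓
(StudentID=8, Course=5, Instructor=B21): rows 5, 7 → Room = D90, D90 ✓
(StudentID=5, Course=5, Instructor=B21): rows 6, 9 → Room takes values {D79, D37} — violation
(StudentID=9, Course=5, Instructor=B21): row 10 → Room = D18 ✓
Two rows agree on {StudentID, Course, Instructor} but differ on Room, so {StudentID, Course, Instructor} -> Room does not hold.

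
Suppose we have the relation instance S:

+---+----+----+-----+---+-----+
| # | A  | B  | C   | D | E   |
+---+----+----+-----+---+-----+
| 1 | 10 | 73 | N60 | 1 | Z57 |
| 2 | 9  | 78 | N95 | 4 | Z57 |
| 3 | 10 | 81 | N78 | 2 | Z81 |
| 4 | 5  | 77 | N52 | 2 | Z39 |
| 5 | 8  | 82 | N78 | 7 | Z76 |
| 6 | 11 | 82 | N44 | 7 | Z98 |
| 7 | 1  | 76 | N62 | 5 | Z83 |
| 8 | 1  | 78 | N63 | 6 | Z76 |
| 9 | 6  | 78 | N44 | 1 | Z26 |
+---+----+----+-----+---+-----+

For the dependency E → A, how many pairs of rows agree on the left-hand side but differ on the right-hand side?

E=Z57: violating pairs (1,2) — 1 pair.
E=Z76: violating pairs (5,8) — 1 pair.

2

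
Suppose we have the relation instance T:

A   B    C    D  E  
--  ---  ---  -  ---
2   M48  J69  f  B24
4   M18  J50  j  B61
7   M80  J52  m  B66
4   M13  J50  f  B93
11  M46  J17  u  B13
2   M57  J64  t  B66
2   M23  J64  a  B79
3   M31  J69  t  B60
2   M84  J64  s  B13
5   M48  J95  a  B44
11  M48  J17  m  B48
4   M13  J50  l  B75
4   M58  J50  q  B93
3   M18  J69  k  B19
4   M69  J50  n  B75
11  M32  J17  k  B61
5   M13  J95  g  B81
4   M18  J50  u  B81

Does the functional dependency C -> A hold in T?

No

C=J69: 3 rows → A takes values {2, 3} — violation
C=J50: 6 rows → A = 4, 4, 4, 4, 4, 4 ✓
C=J52: 1 row → A = 7 ✓
C=J17: 3 rows → A = 11, 11, 11 ✓
C=J64: 3 rows → A = 2, 2, 2 ✓
C=J95: 2 rows → A = 5, 5 ✓
Two rows agree on C but differ on A, so C -> A does not hold.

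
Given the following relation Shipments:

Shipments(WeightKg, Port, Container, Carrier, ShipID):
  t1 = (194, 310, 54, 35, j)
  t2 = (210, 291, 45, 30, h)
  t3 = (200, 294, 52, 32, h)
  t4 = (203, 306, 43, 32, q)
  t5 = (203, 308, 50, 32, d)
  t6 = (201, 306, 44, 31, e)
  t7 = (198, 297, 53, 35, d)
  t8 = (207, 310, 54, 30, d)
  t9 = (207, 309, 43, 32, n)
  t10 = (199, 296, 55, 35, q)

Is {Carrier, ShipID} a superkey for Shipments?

Yes

All 10 rows have distinct {Carrier, ShipID} values, so {Carrier, ShipID} → (all attributes) holds and {Carrier, ShipID} is a superkey.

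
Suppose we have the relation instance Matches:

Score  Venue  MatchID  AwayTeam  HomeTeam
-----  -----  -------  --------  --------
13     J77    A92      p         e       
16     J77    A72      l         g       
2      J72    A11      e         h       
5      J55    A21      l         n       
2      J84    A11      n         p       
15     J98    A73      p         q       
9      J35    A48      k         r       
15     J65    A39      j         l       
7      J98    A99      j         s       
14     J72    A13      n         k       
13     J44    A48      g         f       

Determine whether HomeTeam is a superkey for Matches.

Yes

All 11 rows have distinct HomeTeam values, so HomeTeam → (all attributes) holds and HomeTeam is a superkey.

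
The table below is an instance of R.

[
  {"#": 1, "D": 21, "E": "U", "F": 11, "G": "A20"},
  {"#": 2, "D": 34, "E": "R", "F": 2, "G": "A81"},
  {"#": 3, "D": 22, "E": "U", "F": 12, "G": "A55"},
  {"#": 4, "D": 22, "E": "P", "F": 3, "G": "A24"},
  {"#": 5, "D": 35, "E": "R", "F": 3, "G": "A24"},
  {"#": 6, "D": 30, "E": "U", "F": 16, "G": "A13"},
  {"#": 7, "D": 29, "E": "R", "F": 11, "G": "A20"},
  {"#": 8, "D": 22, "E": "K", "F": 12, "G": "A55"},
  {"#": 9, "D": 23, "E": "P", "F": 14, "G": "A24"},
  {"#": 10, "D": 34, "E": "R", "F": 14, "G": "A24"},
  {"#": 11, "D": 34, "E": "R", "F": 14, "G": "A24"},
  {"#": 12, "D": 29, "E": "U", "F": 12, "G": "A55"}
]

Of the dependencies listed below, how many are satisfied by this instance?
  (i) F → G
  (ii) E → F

(i) F → G: every LHS value maps to a single RHS value — holds.
(ii) E → F: E=U: rows 1, 3, 6, 12 → F takes values {11, 12, 16} — violation; E=R: rows 2, 5, 7, 10, 11 → F takes values {2, 3, 11, 14} — violation; E=P: rows 4, 9 → F takes values {3, 14} — violation — fails.
1 of the 2 dependencies holds.

1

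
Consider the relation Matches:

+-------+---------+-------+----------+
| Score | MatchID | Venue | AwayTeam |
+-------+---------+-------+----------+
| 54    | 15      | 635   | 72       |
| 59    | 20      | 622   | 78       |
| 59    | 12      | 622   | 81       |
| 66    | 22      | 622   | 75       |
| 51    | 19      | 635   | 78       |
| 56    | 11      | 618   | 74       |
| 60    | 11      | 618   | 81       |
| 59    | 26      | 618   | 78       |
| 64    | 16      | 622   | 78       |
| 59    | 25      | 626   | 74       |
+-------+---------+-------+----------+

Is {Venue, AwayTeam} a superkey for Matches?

No

Two distinct rows share (Venue=622, AwayTeam=78), so {Venue, AwayTeam} does not determine every attribute — not a superkey.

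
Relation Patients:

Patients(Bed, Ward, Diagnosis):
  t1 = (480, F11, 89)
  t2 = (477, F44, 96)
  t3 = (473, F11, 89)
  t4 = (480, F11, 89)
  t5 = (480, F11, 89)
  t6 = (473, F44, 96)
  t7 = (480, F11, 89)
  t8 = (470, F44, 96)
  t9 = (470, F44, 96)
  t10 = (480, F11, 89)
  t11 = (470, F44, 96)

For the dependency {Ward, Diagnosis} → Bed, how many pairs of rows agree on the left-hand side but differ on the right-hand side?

(Ward=F11, Diagnosis=89): violating pairs (1,3), (3,4), (3,5), (3,7), (3,10) — 5 pairs.
(Ward=F44, Diagnosis=96): violating pairs (2,6), (2,8), (2,9), (2,11), (6,8), (6,9), (6,11) — 7 pairs.

12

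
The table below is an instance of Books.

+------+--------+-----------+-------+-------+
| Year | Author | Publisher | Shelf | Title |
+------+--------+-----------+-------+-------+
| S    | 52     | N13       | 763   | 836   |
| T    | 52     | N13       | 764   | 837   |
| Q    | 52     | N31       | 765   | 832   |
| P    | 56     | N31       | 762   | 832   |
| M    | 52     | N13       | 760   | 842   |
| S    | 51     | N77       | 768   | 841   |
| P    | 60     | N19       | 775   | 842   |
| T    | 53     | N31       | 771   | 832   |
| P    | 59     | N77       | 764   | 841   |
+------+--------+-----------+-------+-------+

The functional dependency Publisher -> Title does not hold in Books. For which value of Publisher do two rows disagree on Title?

N13

Publisher=N13: 3 rows → Title takes values {836, 837, 842} — violation
Publisher=N31: 3 rows → Title = 832, 832, 832 ✓
Publisher=N77: 2 rows → Title = 841, 841 ✓
Publisher=N19: 1 row → Title = 842 ✓
The only Publisher value with inconsistent Title is Publisher=N13.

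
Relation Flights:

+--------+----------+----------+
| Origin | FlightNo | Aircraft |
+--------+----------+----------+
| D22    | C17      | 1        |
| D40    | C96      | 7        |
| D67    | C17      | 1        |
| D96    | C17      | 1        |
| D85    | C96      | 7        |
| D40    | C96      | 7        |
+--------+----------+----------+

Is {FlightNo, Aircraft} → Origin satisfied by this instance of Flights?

No

(FlightNo=C17, Aircraft=1): 3 rows → Origin takes values {D22, D67, D96} — violation
(FlightNo=C96, Aircraft=7): 3 rows → Origin takes values {D40, D85} — violation
Two rows agree on {FlightNo, Aircraft} but differ on Origin, so {FlightNo, Aircraft} → Origin does not hold.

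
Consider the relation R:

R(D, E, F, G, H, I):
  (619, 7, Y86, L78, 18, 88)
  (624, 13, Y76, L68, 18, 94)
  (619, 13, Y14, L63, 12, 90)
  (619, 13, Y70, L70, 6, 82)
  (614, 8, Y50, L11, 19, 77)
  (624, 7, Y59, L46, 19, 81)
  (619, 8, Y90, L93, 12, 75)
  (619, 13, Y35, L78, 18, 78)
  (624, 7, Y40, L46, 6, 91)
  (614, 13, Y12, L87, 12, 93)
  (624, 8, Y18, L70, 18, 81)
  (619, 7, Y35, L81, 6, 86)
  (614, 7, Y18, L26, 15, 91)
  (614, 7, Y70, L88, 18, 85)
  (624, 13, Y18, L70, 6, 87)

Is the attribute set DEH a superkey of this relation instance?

Yes

All 15 rows have distinct DEH values, so DEH → (all attributes) holds and DEH is a superkey.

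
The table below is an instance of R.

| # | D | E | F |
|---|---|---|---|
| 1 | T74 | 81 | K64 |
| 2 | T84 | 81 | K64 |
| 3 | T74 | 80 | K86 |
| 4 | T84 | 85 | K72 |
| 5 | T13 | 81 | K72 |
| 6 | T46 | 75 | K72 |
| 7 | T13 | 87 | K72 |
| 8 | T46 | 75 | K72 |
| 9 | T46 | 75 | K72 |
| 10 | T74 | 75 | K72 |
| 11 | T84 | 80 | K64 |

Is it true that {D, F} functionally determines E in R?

(D=T74, F=K64): row 1 → E = 81 ✓
(D=T84, F=K64): rows 2, 11 → E takes values {81, 80} — violation
(D=T74, F=K86): row 3 → E = 80 ✓
(D=T84, F=K72): row 4 → E = 85 ✓
(D=T13, F=K72): rows 5, 7 → E takes values {81, 87} — violation
(D=T46, F=K72): rows 6, 8, 9 → E = 75, 75, 75 ✓
(D=T74, F=K72): row 10 → E = 75 ✓
Two rows agree on {D, F} but differ on E, so {D, F} -> E does not hold.

No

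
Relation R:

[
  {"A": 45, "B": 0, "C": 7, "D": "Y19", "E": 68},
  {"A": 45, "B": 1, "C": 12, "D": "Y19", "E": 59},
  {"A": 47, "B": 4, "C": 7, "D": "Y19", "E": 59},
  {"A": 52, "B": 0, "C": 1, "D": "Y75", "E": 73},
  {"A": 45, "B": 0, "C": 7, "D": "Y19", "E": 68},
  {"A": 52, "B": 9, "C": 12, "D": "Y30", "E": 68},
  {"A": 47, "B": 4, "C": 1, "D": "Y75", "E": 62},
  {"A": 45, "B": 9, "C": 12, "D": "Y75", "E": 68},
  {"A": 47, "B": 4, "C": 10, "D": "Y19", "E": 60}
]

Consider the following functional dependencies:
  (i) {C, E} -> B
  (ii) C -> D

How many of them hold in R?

1

(i) {C, E} -> B: every LHS value maps to a single RHS value — holds.
(ii) C -> D: C=12: 3 rows → D takes values {Y19, Y30, Y75} — violation — fails.
1 of the 2 dependencies holds.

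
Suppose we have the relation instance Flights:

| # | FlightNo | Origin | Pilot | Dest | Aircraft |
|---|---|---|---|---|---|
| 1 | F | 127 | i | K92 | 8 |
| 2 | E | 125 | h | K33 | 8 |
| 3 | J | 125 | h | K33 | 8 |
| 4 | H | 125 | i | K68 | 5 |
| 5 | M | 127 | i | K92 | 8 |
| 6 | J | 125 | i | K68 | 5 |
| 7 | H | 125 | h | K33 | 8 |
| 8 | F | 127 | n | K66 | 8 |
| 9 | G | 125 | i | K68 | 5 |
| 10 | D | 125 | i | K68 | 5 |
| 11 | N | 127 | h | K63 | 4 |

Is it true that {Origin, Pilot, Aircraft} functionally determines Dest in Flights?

Yes

(Origin=127, Pilot=i, Aircraft=8): rows 1, 5 → Dest = K92, K92 ✓
(Origin=125, Pilot=h, Aircraft=8): rows 2, 3, 7 → Dest = K33, K33, K33 ✓
(Origin=125, Pilot=i, Aircraft=5): rows 4, 6, 9, 10 → Dest = K68, K68, K68, K68 ✓
(Origin=127, Pilot=n, Aircraft=8): row 8 → Dest = K66 ✓
(Origin=127, Pilot=h, Aircraft=4): row 11 → Dest = K63 ✓
Every {Origin, Pilot, Aircraft} value is associated with a single Dest value, so {Origin, Pilot, Aircraft} -> Dest holds.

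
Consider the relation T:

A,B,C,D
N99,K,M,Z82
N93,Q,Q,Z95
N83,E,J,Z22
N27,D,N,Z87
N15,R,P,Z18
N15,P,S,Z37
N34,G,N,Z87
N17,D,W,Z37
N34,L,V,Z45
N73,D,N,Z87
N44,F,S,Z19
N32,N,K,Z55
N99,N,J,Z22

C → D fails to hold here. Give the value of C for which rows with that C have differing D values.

C=M: 1 row → D = Z82 ✓
C=Q: 1 row → D = Z95 ✓
C=J: 2 rows → D = Z22, Z22 ✓
C=N: 3 rows → D = Z87, Z87, Z87 ✓
C=P: 1 row → D = Z18 ✓
C=S: 2 rows → D takes values {Z37, Z19} — violation
C=W: 1 row → D = Z37 ✓
C=V: 1 row → D = Z45 ✓
C=K: 1 row → D = Z55 ✓
The only C value with inconsistent D is C=S.

S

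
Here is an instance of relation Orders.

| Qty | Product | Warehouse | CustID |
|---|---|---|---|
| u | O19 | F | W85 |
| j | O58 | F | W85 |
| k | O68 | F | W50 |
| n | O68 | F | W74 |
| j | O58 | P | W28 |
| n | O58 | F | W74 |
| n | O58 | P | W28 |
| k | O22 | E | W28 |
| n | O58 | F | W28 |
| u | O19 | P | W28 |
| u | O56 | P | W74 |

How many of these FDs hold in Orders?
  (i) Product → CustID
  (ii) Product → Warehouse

0

(i) Product → CustID: Product=O19: 2 rows → CustID takes values {W85, W28} — violation; Product=O58: 5 rows → CustID takes values {W85, W28, W74} — violation; Product=O68: 2 rows → CustID takes values {W50, W74} — violation — fails.
(ii) Product → Warehouse: Product=O19: 2 rows → Warehouse takes values {F, P} — violation; Product=O58: 5 rows → Warehouse takes values {F, P} — violation — fails.
None of the 2 dependencies hold.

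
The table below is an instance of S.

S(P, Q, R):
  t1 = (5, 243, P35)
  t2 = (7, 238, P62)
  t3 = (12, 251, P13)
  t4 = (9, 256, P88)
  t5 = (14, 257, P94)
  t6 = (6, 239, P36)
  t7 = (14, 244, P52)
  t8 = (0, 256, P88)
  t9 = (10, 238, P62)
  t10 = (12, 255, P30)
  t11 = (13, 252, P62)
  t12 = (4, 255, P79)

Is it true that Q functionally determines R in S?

No

Q=243: row 1 → R = P35 ✓
Q=238: rows 2, 9 → R = P62, P62 ✓
Q=251: row 3 → R = P13 ✓
Q=256: rows 4, 8 → R = P88, P88 ✓
Q=257: row 5 → R = P94 ✓
Q=239: row 6 → R = P36 ✓
Q=244: row 7 → R = P52 ✓
Q=255: rows 10, 12 → R takes values {P30, P79} — violation
Q=252: row 11 → R = P62 ✓
Two rows agree on Q but differ on R, so Q → R does not hold.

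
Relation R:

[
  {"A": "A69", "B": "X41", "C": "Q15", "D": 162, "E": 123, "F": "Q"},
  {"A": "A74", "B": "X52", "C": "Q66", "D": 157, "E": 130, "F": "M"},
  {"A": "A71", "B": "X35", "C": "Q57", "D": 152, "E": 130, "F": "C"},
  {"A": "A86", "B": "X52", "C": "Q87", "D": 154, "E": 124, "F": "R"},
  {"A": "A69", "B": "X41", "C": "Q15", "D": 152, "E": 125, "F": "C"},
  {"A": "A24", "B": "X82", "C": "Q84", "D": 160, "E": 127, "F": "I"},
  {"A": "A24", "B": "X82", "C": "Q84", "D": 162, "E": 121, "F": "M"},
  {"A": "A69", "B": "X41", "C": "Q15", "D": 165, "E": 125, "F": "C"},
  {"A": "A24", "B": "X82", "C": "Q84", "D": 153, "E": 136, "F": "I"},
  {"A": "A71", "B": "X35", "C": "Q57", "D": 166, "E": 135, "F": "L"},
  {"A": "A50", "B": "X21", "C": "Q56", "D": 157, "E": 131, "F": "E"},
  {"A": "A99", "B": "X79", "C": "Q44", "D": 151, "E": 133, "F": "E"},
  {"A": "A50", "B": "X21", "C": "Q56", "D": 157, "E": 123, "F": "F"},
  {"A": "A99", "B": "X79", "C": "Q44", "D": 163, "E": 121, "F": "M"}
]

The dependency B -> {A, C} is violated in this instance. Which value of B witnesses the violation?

B=X41: 3 rows → {A,C} = (A69, Q15), (A69, Q15), (A69, Q15) ✓
B=X52: 2 rows → {A,C} takes values {(A74, Q66), (A86, Q87)} — violation
B=X35: 2 rows → {A,C} = (A71, Q57), (A71, Q57) ✓
B=X82: 3 rows → {A,C} = (A24, Q84), (A24, Q84), (A24, Q84) ✓
B=X21: 2 rows → {A,C} = (A50, Q56), (A50, Q56) ✓
B=X79: 2 rows → {A,C} = (A99, Q44), (A99, Q44) ✓
The only B value with inconsistent RHS is B=X52.

X52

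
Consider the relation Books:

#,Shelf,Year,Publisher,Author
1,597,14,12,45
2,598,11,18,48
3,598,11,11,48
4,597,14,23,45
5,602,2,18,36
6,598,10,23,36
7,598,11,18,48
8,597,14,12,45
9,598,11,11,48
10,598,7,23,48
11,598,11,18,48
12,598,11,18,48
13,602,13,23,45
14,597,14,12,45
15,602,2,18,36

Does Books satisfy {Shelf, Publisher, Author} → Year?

(Shelf=597, Publisher=12, Author=45): rows 1, 8, 14 → Year = 14, 14, 14 ✓
(Shelf=598, Publisher=18, Author=48): rows 2, 7, 11, 12 → Year = 11, 11, 11, 11 ✓
(Shelf=598, Publisher=11, Author=48): rows 3, 9 → Year = 11, 11 ✓
(Shelf=597, Publisher=23, Author=45): row 4 → Year = 14 ✓
(Shelf=602, Publisher=18, Author=36): rows 5, 15 → Year = 2, 2 ✓
(Shelf=598, Publisher=23, Author=36): row 6 → Year = 10 ✓
(Shelf=598, Publisher=23, Author=48): row 10 → Year = 7 ✓
(Shelf=602, Publisher=23, Author=45): row 13 → Year = 13 ✓
Every {Shelf, Publisher, Author} value is associated with a single Year value, so {Shelf, Publisher, Author} → Year holds.

Yes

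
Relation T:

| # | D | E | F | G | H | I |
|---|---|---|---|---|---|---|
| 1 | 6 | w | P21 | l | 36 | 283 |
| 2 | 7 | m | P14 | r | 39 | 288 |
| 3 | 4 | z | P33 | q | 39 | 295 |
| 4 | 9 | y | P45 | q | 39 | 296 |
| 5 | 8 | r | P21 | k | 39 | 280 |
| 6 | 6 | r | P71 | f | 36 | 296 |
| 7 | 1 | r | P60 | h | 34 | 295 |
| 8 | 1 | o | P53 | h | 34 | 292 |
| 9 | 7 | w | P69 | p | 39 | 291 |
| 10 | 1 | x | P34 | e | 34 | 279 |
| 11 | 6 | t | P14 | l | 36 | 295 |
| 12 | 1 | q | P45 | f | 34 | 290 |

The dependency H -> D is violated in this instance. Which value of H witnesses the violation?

39

H=36: rows 1, 6, 11 → D = 6, 6, 6 ✓
H=39: rows 2, 3, 4, 5, 9 → D takes values {7, 4, 9, 8} — violation
H=34: rows 7, 8, 10, 12 → D = 1, 1, 1, 1 ✓
The only H value with inconsistent D is H=39.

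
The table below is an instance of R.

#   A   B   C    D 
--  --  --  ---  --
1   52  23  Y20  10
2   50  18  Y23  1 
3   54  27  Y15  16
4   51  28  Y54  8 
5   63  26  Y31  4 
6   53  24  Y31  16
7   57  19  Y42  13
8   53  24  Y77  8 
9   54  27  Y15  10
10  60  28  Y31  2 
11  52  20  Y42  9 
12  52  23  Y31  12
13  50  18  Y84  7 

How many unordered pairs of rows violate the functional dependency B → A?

1

B=23: all 2 rows agree on A — 0 pairs.
B=18: all 2 rows agree on A — 0 pairs.
B=27: all 2 rows agree on A — 0 pairs.
B=28: violating pairs (4,10) — 1 pair.
B=24: all 2 rows agree on A — 0 pairs.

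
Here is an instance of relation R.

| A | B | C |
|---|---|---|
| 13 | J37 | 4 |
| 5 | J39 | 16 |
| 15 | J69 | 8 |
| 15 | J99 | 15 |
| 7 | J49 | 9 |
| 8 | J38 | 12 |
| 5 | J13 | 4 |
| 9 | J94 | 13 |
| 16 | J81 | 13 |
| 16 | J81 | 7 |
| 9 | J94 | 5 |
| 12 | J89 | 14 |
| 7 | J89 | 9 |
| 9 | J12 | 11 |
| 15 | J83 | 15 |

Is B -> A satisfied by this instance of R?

B=J37: 1 row → A = 13 ✓
B=J39: 1 row → A = 5 ✓
B=J69: 1 row → A = 15 ✓
B=J99: 1 row → A = 15 ✓
B=J49: 1 row → A = 7 ✓
B=J38: 1 row → A = 8 ✓
B=J13: 1 row → A = 5 ✓
B=J94: 2 rows → A = 9, 9 ✓
B=J81: 2 rows → A = 16, 16 ✓
B=J89: 2 rows → A takes values {12, 7} — violation
B=J12: 1 row → A = 9 ✓
B=J83: 1 row → A = 15 ✓
Two rows agree on B but differ on A, so B -> A does not hold.

No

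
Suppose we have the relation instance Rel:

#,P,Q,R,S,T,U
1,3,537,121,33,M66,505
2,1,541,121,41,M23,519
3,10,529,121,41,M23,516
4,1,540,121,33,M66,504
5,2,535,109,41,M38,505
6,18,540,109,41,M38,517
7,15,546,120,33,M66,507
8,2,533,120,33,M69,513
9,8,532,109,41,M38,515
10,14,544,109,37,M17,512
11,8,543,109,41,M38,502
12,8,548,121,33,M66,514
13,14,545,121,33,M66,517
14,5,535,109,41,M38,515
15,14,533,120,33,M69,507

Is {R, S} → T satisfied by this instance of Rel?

(R=121, S=33): rows 1, 4, 12, 13 → T = M66, M66, M66, M66 ✓
(R=121, S=41): rows 2, 3 → T = M23, M23 ✓
(R=109, S=41): rows 5, 6, 9, 11, 14 → T = M38, M38, M38, M38, M38 ✓
(R=120, S=33): rows 7, 8, 15 → T takes values {M66, M69} — violation
(R=109, S=37): row 10 → T = M17 ✓
Two rows agree on {R, S} but differ on T, so {R, S} → T does not hold.

No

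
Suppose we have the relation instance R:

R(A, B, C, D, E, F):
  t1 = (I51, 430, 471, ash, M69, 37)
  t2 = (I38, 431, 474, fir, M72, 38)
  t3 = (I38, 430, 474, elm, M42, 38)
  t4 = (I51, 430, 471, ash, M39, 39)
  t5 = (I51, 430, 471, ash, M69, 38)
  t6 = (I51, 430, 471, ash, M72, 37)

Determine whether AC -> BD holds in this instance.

(A=I51, C=471): rows 1, 4, 5, 6 → {B,D} = (430, ash), (430, ash), (430, ash), (430, ash) ✓
(A=I38, C=474): rows 2, 3 → {B,D} takes values {(431, fir), (430, elm)} — violation
Two rows agree on AC but differ on BD, so AC -> BD does not hold.

No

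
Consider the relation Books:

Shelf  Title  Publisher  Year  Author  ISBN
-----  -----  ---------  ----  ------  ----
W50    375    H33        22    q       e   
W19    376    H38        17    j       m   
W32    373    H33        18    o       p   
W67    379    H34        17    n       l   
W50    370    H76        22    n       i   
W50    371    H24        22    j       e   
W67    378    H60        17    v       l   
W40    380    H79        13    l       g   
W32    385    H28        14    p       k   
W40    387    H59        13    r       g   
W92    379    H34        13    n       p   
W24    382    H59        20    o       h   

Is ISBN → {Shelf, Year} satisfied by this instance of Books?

No

ISBN=e: 2 rows → {Shelf,Year} = (W50, 22), (W50, 22) ✓
ISBN=m: 1 row → {Shelf,Year} = (W19, 17) ✓
ISBN=p: 2 rows → {Shelf,Year} takes values {(W32, 18), (W92, 13)} — violation
ISBN=l: 2 rows → {Shelf,Year} = (W67, 17), (W67, 17) ✓
ISBN=i: 1 row → {Shelf,Year} = (W50, 22) ✓
ISBN=g: 2 rows → {Shelf,Year} = (W40, 13), (W40, 13) ✓
ISBN=k: 1 row → {Shelf,Year} = (W32, 14) ✓
ISBN=h: 1 row → {Shelf,Year} = (W24, 20) ✓
Two rows agree on ISBN but differ on {Shelf, Year}, so ISBN → {Shelf, Year} does not hold.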